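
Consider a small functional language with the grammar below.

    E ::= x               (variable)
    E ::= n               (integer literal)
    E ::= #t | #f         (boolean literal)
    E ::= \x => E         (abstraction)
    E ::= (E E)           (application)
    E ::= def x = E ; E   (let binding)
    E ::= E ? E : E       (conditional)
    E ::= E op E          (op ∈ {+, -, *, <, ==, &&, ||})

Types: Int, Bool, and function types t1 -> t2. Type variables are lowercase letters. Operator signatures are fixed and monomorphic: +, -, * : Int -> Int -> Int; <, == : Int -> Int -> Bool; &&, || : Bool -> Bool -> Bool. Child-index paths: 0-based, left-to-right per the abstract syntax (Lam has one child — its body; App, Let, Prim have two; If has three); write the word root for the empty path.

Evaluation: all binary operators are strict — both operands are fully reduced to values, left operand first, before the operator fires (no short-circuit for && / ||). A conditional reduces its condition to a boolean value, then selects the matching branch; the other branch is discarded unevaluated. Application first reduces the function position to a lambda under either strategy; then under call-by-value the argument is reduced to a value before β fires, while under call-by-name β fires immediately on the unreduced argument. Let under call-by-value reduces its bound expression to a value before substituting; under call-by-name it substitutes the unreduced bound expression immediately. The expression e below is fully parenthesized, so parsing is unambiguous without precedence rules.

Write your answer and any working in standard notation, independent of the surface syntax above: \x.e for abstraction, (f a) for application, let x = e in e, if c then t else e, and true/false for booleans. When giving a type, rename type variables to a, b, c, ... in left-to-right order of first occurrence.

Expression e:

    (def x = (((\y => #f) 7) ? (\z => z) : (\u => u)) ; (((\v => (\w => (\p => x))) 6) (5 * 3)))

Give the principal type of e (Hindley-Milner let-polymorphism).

Trace:
\y._ : a -> Bool
  unify a -> Bool ~ Int -> b
  unify a ~ Int
  unify Bool ~ b
_ _ : Bool
  unify Bool ~ Bool
z : c
\z._ : c -> c
u : d
\u._ : d -> d
  unify c -> c ~ d -> d
  unify c ~ d
  unify d ~ d
let x : forall. d -> d
x : h -> h
\p._ : g -> h -> h
\w._ : f -> g -> h -> h
\v._ : e -> f -> g -> h -> h
  unify e -> f -> g -> h -> h ~ Int -> i
  unify e ~ Int
  unify f -> g -> h -> h ~ i
_ _ : f -> g -> h -> h
  unify Int ~ Int
  unify Int ~ Int
  unify f -> g -> h -> h ~ Int -> j
  unify f ~ Int
  unify g -> h -> h ~ j
_ _ : g -> h -> h

Answer: a -> b -> b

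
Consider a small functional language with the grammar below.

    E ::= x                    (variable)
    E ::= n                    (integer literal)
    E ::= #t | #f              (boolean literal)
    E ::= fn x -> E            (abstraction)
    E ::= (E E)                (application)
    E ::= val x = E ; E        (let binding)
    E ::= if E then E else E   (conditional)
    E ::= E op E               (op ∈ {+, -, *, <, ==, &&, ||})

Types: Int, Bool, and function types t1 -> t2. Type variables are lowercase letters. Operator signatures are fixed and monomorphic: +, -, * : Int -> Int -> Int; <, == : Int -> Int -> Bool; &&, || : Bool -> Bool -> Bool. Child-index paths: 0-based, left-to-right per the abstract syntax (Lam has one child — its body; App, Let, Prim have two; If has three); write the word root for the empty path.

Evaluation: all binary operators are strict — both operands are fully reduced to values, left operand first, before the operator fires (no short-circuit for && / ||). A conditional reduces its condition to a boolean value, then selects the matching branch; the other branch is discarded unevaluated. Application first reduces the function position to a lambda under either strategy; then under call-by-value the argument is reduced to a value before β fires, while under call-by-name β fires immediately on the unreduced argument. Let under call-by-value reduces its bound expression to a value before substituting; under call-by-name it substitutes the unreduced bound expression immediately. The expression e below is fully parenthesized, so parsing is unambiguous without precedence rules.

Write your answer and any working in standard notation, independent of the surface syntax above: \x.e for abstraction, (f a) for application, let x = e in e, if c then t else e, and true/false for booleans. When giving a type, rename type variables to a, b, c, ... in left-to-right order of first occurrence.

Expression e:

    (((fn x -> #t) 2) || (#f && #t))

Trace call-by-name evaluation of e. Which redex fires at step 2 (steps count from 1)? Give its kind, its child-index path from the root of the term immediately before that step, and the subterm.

Answer: delta at 1 : (false && true)

Working:
step 0: (((\x.true) 2) || (false && true))
step 1: [beta@0] (true || (false && true))
step 2: [delta@1] (true || false)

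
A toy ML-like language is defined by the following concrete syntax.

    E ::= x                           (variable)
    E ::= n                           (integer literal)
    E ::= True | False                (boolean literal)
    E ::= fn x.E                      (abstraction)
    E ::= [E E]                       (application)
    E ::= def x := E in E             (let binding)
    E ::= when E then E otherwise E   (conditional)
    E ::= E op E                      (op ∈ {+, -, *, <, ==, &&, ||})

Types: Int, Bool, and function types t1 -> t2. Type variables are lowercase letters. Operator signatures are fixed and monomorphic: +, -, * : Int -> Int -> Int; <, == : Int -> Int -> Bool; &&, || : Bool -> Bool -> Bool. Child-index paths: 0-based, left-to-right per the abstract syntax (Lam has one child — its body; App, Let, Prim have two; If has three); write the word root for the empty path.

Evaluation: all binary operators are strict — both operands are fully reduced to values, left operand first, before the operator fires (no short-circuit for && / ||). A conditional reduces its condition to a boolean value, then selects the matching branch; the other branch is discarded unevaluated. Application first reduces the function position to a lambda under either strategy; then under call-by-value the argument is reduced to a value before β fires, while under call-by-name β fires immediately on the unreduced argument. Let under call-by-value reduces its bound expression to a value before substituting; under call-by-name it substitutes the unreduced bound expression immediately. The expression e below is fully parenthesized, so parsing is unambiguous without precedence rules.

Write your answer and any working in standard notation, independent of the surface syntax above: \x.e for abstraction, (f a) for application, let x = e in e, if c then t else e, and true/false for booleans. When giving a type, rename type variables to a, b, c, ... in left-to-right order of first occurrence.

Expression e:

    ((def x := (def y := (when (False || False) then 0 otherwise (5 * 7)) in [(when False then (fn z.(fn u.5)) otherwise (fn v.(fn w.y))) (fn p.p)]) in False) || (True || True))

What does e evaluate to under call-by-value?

Working:
step 0: ((let x = (let y = (if (false || false) then 0 else (5 * 7)) in ((if false then (\z.(\u.5)) else (\v.(\w.y))) (\p.p))) in false) || (true || true))
step 1: [delta@0.0.0.0] ((let x = (let y = (if false then 0 else (5 * 7)) in ((if false then (\z.(\u.5)) else (\v.(\w.y))) (\p.p))) in false) || (true || true))
step 2: [if@0.0.0] ((let x = (let y = (5 * 7) in ((if false then (\z.(\u.5)) else (\v.(\w.y))) (\p.p))) in false) || (true || true))
step 3: [delta@0.0.0] ((let x = (let y = 35 in ((if false then (\z.(\u.5)) else (\v.(\w.y))) (\p.p))) in false) || (true || true))
step 4: [let@0.0] ((let x = ((if false then (\z.(\u.5)) else (\v.(\w.35))) (\p.p)) in false) || (true || true))
step 5: [if@0.0.0] ((let x = ((\v.(\w.35)) (\p.p)) in false) || (true || true))
step 6: [beta@0.0] ((let x = (\w.35) in false) || (true || true))
step 7: [let@0] (false || (true || true))
step 8: [delta@1] (false || true)
step 9: [delta@root] true

Answer: true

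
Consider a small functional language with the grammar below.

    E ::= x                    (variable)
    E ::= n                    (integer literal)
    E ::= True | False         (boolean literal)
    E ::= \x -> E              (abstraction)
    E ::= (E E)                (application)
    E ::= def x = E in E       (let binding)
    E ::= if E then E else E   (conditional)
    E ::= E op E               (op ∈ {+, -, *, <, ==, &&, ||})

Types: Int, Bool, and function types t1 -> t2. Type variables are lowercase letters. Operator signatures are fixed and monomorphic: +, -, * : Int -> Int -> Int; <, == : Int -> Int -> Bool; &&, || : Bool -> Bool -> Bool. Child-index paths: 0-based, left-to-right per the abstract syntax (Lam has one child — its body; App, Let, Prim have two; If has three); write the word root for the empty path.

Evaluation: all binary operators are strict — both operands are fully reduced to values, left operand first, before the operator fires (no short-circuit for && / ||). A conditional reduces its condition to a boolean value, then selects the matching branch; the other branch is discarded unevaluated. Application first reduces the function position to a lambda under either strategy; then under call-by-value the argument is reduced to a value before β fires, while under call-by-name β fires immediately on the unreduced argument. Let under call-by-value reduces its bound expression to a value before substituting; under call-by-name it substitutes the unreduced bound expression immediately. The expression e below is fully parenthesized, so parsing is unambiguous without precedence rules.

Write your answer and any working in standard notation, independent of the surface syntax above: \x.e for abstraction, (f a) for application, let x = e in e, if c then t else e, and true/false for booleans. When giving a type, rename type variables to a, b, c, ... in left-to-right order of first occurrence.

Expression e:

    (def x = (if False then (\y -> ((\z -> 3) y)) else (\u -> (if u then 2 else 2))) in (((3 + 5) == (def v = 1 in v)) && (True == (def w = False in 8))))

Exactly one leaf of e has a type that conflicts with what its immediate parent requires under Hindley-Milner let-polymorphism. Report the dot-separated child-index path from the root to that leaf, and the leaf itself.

Answer: 1.1.0 : true

Derivation:
  unify Bool ~ Bool
\z._ : b -> Int
y : a
  unify b -> Int ~ a -> c
  unify b ~ a
  unify Int ~ c
_ _ : Int
\y._ : a -> Int
u : d
  unify d ~ Bool
  unify Int ~ Int
\u._ : Bool -> Int
  unify a -> Int ~ Bool -> Int
  unify a ~ Bool
  unify Int ~ Int
let x : Bool -> Int
  unify Int ~ Int
  unify Int ~ Int
  unify Int ~ Int
let v : Int
v : Int
  unify Int ~ Int
  unify Bool ~ Bool
  unify Bool ~ Int
  FAIL: mismatch Bool ~ Int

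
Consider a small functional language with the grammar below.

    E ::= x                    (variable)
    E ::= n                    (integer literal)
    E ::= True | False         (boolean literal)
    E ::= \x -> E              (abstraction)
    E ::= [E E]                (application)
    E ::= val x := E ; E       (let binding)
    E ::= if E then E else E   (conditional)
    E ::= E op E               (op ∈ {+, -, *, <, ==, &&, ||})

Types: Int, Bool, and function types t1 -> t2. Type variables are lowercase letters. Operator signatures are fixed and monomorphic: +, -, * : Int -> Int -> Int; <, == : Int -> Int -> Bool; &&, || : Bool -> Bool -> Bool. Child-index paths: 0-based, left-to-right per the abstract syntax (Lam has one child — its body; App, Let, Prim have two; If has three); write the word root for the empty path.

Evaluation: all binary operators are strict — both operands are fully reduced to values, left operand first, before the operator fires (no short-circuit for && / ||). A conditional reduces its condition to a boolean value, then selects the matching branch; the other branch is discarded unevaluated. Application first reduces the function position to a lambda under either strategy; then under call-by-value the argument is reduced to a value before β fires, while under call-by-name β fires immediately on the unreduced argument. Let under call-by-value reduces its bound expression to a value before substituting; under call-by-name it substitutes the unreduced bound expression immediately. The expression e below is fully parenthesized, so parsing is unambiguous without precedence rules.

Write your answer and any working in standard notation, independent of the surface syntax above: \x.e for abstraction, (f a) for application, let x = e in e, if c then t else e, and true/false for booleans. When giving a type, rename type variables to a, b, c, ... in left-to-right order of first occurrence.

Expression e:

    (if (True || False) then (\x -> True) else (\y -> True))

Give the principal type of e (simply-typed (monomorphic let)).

Trace:
  unify Bool ~ Bool
  unify Bool ~ Bool
  unify Bool ~ Bool
\x._ : a -> Bool
\y._ : b -> Bool
  unify a -> Bool ~ b -> Bool
  unify a ~ b
  unify Bool ~ Bool

Answer: a -> Bool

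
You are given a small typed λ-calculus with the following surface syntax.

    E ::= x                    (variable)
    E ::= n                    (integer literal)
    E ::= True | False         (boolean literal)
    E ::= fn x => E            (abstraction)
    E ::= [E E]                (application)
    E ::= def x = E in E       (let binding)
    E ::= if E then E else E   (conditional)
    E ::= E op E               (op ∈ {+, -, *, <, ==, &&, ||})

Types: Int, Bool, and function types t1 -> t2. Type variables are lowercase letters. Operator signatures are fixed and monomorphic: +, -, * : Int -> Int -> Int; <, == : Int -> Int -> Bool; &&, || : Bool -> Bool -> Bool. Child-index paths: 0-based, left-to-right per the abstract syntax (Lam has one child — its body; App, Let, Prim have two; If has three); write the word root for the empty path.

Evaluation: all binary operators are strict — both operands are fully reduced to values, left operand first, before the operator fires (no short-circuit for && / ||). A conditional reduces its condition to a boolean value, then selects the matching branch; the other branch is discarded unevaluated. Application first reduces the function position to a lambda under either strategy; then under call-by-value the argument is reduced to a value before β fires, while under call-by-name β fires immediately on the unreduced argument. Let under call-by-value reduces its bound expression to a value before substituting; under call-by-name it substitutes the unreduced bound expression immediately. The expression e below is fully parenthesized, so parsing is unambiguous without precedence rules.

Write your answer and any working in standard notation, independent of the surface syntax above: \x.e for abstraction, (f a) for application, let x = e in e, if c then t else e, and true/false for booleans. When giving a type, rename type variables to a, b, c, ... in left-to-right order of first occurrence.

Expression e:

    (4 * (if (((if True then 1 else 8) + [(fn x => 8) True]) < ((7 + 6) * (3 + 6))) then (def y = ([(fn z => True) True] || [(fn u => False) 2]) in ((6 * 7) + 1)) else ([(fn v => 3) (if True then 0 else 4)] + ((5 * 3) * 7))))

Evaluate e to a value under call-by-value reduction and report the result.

Answer: 172

Working:
step 0: (4 * (if (((if true then 1 else 8) + ((\x.8) true)) < ((7 + 6) * (3 + 6))) then (let y = (((\z.true) true) || ((\u.false) 2)) in ((6 * 7) + 1)) else (((\v.3) (if true then 0 else 4)) + ((5 * 3) * 7))))
step 1: [if@1.0.0.0] (4 * (if ((1 + ((\x.8) true)) < ((7 + 6) * (3 + 6))) then (let y = (((\z.true) true) || ((\u.false) 2)) in ((6 * 7) + 1)) else (((\v.3) (if true then 0 else 4)) + ((5 * 3) * 7))))
step 2: [beta@1.0.0.1] (4 * (if ((1 + 8) < ((7 + 6) * (3 + 6))) then (let y = (((\z.true) true) || ((\u.false) 2)) in ((6 * 7) + 1)) else (((\v.3) (if true then 0 else 4)) + ((5 * 3) * 7))))
step 3: [delta@1.0.0] (4 * (if (9 < ((7 + 6) * (3 + 6))) then (let y = (((\z.true) true) || ((\u.false) 2)) in ((6 * 7) + 1)) else (((\v.3) (if true then 0 else 4)) + ((5 * 3) * 7))))
step 4: [delta@1.0.1.0] (4 * (if (9 < (13 * (3 + 6))) then (let y = (((\z.true) true) || ((\u.false) 2)) in ((6 * 7) + 1)) else (((\v.3) (if true then 0 else 4)) + ((5 * 3) * 7))))
step 5: [delta@1.0.1.1] (4 * (if (9 < (13 * 9)) then (let y = (((\z.true) true) || ((\u.false) 2)) in ((6 * 7) + 1)) else (((\v.3) (if true then 0 else 4)) + ((5 * 3) * 7))))
step 6: [delta@1.0.1] (4 * (if (9 < 117) then (let y = (((\z.true) true) || ((\u.false) 2)) in ((6 * 7) + 1)) else (((\v.3) (if true then 0 else 4)) + ((5 * 3) * 7))))
step 7: [delta@1.0] (4 * (if true then (let y = (((\z.true) true) || ((\u.false) 2)) in ((6 * 7) + 1)) else (((\v.3) (if true then 0 else 4)) + ((5 * 3) * 7))))
step 8: [if@1] (4 * (let y = (((\z.true) true) || ((\u.false) 2)) in ((6 * 7) + 1)))
step 9: [beta@1.0.0] (4 * (let y = (true || ((\u.false) 2)) in ((6 * 7) + 1)))
step 10: [beta@1.0.1] (4 * (let y = (true || false) in ((6 * 7) + 1)))
step 11: [delta@1.0] (4 * (let y = true in ((6 * 7) + 1)))
step 12: [let@1] (4 * ((6 * 7) + 1))
step 13: [delta@1.0] (4 * (42 + 1))
step 14: [delta@1] (4 * 43)
step 15: [delta@root] 172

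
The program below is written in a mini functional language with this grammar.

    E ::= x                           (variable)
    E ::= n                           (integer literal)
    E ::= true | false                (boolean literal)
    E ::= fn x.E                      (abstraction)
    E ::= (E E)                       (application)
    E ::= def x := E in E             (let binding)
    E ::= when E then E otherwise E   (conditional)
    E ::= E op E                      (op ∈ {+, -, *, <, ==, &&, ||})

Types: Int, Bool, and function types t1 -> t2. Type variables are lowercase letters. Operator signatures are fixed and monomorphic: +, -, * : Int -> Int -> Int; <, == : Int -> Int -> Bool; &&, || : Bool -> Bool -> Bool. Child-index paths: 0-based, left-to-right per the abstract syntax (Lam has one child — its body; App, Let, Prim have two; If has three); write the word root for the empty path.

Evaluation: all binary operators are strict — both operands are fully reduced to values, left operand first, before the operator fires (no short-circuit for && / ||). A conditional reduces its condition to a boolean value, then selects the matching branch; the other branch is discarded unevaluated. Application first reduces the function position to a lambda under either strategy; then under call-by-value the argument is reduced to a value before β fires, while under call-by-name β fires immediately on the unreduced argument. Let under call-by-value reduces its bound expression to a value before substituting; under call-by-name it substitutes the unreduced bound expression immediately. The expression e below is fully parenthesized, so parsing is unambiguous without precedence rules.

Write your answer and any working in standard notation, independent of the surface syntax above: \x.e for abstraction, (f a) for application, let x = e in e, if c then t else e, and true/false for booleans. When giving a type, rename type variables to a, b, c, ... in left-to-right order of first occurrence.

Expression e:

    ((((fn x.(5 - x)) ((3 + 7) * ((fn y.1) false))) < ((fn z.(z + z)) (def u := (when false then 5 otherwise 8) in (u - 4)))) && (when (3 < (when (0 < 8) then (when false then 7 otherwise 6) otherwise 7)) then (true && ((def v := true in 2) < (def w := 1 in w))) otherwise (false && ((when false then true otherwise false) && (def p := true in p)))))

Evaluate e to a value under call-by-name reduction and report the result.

Answer: false

Working:
step 0: ((((\x.(5 - x)) ((3 + 7) * ((\y.1) false))) < ((\z.(z + z)) (let u = (if false then 5 else 8) in (u - 4)))) && (if (3 < (if (0 < 8) then (if false then 7 else 6) else 7)) then (true && ((let v = true in 2) < (let w = 1 in w))) else (false && ((if false then true else false) && (let p = true in p)))))
step 1: [beta@0.0] (((5 - ((3 + 7) * ((\y.1) false))) < ((\z.(z + z)) (let u = (if false then 5 else 8) in (u - 4)))) && (if (3 < (if (0 < 8) then (if false then 7 else 6) else 7)) then (true && ((let v = true in 2) < (let w = 1 in w))) else (false && ((if false then true else false) && (let p = true in p)))))
step 2: [delta@0.0.1.0] (((5 - (10 * ((\y.1) false))) < ((\z.(z + z)) (let u = (if false then 5 else 8) in (u - 4)))) && (if (3 < (if (0 < 8) then (if false then 7 else 6) else 7)) then (true && ((let v = true in 2) < (let w = 1 in w))) else (false && ((if false then true else false) && (let p = true in p)))))
step 3: [beta@0.0.1.1] (((5 - (10 * 1)) < ((\z.(z + z)) (let u = (if false then 5 else 8) in (u - 4)))) && (if (3 < (if (0 < 8) then (if false then 7 else 6) else 7)) then (true && ((let v = true in 2) < (let w = 1 in w))) else (false && ((if false then true else false) && (let p = true in p)))))
step 4: [delta@0.0.1] (((5 - 10) < ((\z.(z + z)) (let u = (if false then 5 else 8) in (u - 4)))) && (if (3 < (if (0 < 8) then (if false then 7 else 6) else 7)) then (true && ((let v = true in 2) < (let w = 1 in w))) else (false && ((if false then true else false) && (let p = true in p)))))
step 5: [delta@0.0] ((-5 < ((\z.(z + z)) (let u = (if false then 5 else 8) in (u - 4)))) && (if (3 < (if (0 < 8) then (if false then 7 else 6) else 7)) then (true && ((let v = true in 2) < (let w = 1 in w))) else (false && ((if false then true else false) && (let p = true in p)))))
step 6: [beta@0.1] ((-5 < ((let u = (if false then 5 else 8) in (u - 4)) + (let u = (if false then 5 else 8) in (u - 4)))) && (if (3 < (if (0 < 8) then (if false then 7 else 6) else 7)) then (true && ((let v = true in 2) < (let w = 1 in w))) else (false && ((if false then true else false) && (let p = true in p)))))
step 7: [let@0.1.0] ((-5 < (((if false then 5 else 8) - 4) + (let u = (if false then 5 else 8) in (u - 4)))) && (if (3 < (if (0 < 8) then (if false then 7 else 6) else 7)) then (true && ((let v = true in 2) < (let w = 1 in w))) else (false && ((if false then true else false) && (let p = true in p)))))
step 8: [if@0.1.0.0] ((-5 < ((8 - 4) + (let u = (if false then 5 else 8) in (u - 4)))) && (if (3 < (if (0 < 8) then (if false then 7 else 6) else 7)) then (true && ((let v = true in 2) < (let w = 1 in w))) else (false && ((if false then true else false) && (let p = true in p)))))
step 9: [delta@0.1.0] ((-5 < (4 + (let u = (if false then 5 else 8) in (u - 4)))) && (if (3 < (if (0 < 8) then (if false then 7 else 6) else 7)) then (true && ((let v = true in 2) < (let w = 1 in w))) else (false && ((if false then true else false) && (let p = true in p)))))
step 10: [let@0.1.1] ((-5 < (4 + ((if false then 5 else 8) - 4))) && (if (3 < (if (0 < 8) then (if false then 7 else 6) else 7)) then (true && ((let v = true in 2) < (let w = 1 in w))) else (false && ((if false then true else false) && (let p = true in p)))))
step 11: [if@0.1.1.0] ((-5 < (4 + (8 - 4))) && (if (3 < (if (0 < 8) then (if false then 7 else 6) else 7)) then (true && ((let v = true in 2) < (let w = 1 in w))) else (false && ((if false then true else false) && (let p = true in p)))))
step 12: [delta@0.1.1] ((-5 < (4 + 4)) && (if (3 < (if (0 < 8) then (if false then 7 else 6) else 7)) then (true && ((let v = true in 2) < (let w = 1 in w))) else (false && ((if false then true else false) && (let p = true in p)))))
step 13: [delta@0.1] ((-5 < 8) && (if (3 < (if (0 < 8) then (if false then 7 else 6) else 7)) then (true && ((let v = true in 2) < (let w = 1 in w))) else (false && ((if false then true else false) && (let p = true in p)))))
step 14: [delta@0] (true && (if (3 < (if (0 < 8) then (if false then 7 else 6) else 7)) then (true && ((let v = true in 2) < (let w = 1 in w))) else (false && ((if false then true else false) && (let p = true in p)))))
step 15: [delta@1.0.1.0] (true && (if (3 < (if true then (if false then 7 else 6) else 7)) then (true && ((let v = true in 2) < (let w = 1 in w))) else (false && ((if false then true else false) && (let p = true in p)))))
step 16: [if@1.0.1] (true && (if (3 < (if false then 7 else 6)) then (true && ((let v = true in 2) < (let w = 1 in w))) else (false && ((if false then true else false) && (let p = true in p)))))
step 17: [if@1.0.1] (true && (if (3 < 6) then (true && ((let v = true in 2) < (let w = 1 in w))) else (false && ((if false then true else false) && (let p = true in p)))))
step 18: [delta@1.0] (true && (if true then (true && ((let v = true in 2) < (let w = 1 in w))) else (false && ((if false then true else false) && (let p = true in p)))))
step 19: [if@1] (true && (true && ((let v = true in 2) < (let w = 1 in w))))
step 20: [let@1.1.0] (true && (true && (2 < (let w = 1 in w))))
step 21: [let@1.1.1] (true && (true && (2 < 1)))
step 22: [delta@1.1] (true && (true && false))
step 23: [delta@1] (true && false)
step 24: [delta@root] false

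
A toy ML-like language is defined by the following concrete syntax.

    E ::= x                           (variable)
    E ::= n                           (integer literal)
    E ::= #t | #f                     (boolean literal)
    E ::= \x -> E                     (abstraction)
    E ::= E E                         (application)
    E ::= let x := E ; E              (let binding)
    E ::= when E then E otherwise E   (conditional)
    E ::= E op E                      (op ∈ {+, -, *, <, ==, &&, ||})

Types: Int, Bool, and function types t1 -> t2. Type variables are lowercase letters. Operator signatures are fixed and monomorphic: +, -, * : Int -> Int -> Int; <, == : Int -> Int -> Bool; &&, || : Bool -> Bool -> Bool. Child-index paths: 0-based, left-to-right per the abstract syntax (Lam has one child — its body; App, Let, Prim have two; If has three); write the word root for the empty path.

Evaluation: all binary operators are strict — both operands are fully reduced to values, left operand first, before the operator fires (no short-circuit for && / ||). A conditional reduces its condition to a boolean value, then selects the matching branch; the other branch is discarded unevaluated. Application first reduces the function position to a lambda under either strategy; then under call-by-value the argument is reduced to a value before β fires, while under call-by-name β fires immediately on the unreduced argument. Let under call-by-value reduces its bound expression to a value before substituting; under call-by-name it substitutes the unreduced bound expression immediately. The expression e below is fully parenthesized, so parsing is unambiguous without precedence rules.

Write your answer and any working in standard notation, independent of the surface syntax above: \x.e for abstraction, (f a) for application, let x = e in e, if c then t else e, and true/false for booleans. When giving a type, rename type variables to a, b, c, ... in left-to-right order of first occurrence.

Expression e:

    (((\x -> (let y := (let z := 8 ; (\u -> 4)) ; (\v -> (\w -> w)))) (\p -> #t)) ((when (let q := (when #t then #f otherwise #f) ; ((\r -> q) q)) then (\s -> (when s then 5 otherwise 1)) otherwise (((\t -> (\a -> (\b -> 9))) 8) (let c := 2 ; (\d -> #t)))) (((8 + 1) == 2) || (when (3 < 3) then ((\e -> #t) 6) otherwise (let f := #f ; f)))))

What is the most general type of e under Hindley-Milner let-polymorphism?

Answer: a -> a

Working:
let z : Int
\u._ : b -> Int
let y : forall. b -> Int
w : d
\w._ : d -> d
\v._ : c -> d -> d
\x._ : a -> c -> d -> d
\p._ : e -> Bool
  unify a -> c -> d -> d ~ (e -> Bool) -> f
  unify a ~ e -> Bool
  unify c -> d -> d ~ f
_ _ : c -> d -> d
  unify Bool ~ Bool
  unify Bool ~ Bool
let q : Bool
q : Bool
\r._ : g -> Bool
q : Bool
  unify g -> Bool ~ Bool -> h
  unify g ~ Bool
  unify Bool ~ h
_ _ : Bool
  unify Bool ~ Bool
s : i
  unify i ~ Bool
  unify Int ~ Int
\s._ : Bool -> Int
\b._ : l -> Int
\a._ : k -> l -> Int
\t._ : j -> k -> l -> Int
  unify j -> k -> l -> Int ~ Int -> m
  unify j ~ Int
  unify k -> l -> Int ~ m
_ _ : k -> l -> Int
let c : Int
\d._ : n -> Bool
  unify k -> l -> Int ~ (n -> Bool) -> o
  unify k ~ n -> Bool
  unify l -> Int ~ o
_ _ : l -> Int
  unify Bool -> Int ~ l -> Int
  unify Bool ~ l
  unify Int ~ Int
  unify Int ~ Int
  unify Int ~ Int
  unify Int ~ Int
  unify Int ~ Int
  unify Bool ~ Bool
  unify Int ~ Int
  unify Int ~ Int
  unify Bool ~ Bool
\e._ : p -> Bool
  unify p -> Bool ~ Int -> q
  unify p ~ Int
  unify Bool ~ q
_ _ : Bool
let f : Bool
f : Bool
  unify Bool ~ Bool
  unify Bool ~ Bool
  unify Bool -> Int ~ Bool -> r
  unify Bool ~ Bool
  unify Int ~ r
_ _ : Int
  unify c -> d -> d ~ Int -> s
  unify c ~ Int
  unify d -> d ~ s
_ _ : d -> d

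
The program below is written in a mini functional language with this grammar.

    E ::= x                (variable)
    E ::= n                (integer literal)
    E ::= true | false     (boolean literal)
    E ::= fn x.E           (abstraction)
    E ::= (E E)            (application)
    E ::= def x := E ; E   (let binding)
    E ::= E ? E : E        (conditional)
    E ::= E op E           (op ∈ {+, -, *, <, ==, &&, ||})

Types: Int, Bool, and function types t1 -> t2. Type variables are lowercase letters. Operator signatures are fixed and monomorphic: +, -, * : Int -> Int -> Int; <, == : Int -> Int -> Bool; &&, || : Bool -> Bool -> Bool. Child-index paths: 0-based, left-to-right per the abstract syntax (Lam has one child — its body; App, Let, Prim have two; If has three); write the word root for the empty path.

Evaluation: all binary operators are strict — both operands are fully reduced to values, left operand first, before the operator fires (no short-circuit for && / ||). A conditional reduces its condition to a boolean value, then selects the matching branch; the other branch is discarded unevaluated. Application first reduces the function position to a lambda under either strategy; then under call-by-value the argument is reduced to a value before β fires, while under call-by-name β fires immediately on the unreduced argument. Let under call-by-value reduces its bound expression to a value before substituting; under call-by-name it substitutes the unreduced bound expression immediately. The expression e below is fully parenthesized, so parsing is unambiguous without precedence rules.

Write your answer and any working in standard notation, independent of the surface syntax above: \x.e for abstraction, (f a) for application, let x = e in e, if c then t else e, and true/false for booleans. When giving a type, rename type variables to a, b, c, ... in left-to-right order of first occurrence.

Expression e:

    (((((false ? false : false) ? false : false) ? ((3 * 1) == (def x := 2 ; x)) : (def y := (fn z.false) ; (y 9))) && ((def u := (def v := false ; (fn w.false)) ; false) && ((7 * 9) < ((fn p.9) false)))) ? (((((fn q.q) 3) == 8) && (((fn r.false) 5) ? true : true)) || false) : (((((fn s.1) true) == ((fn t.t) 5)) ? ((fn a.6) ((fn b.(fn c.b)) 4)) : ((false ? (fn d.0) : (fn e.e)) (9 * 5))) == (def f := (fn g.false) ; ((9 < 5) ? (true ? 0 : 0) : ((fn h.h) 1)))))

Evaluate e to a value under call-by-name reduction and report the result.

Working:
step 0: (if ((if (if (if false then false else false) then false else false) then ((3 * 1) == (let x = 2 in x)) else (let y = (\z.false) in (y 9))) && ((let u = (let v = false in (\w.false)) in false) && ((7 * 9) < ((\p.9) false)))) then (((((\q.q) 3) == 8) && (if ((\r.false) 5) then true else true)) || false) else ((if (((\s.1) true) == ((\t.t) 5)) then ((\a.6) ((\b.(\c.b)) 4)) else ((if false then (\d.0) else (\e.e)) (9 * 5))) == (let f = (\g.false) in (if (9 < 5) then (if true then 0 else 0) else ((\h.h) 1)))))
step 1: [if@0.0.0.0] (if ((if (if false then false else false) then ((3 * 1) == (let x = 2 in x)) else (let y = (\z.false) in (y 9))) && ((let u = (let v = false in (\w.false)) in false) && ((7 * 9) < ((\p.9) false)))) then (((((\q.q) 3) == 8) && (if ((\r.false) 5) then true else true)) || false) else ((if (((\s.1) true) == ((\t.t) 5)) then ((\a.6) ((\b.(\c.b)) 4)) else ((if false then (\d.0) else (\e.e)) (9 * 5))) == (let f = (\g.false) in (if (9 < 5) then (if true then 0 else 0) else ((\h.h) 1)))))
step 2: [if@0.0.0] (if ((if false then ((3 * 1) == (let x = 2 in x)) else (let y = (\z.false) in (y 9))) && ((let u = (let v = false in (\w.false)) in false) && ((7 * 9) < ((\p.9) false)))) then (((((\q.q) 3) == 8) && (if ((\r.false) 5) then true else true)) || false) else ((if (((\s.1) true) == ((\t.t) 5)) then ((\a.6) ((\b.(\c.b)) 4)) else ((if false then (\d.0) else (\e.e)) (9 * 5))) == (let f = (\g.false) in (if (9 < 5) then (if true then 0 else 0) else ((\h.h) 1)))))
step 3: [if@0.0] (if ((let y = (\z.false) in (y 9)) && ((let u = (let v = false in (\w.false)) in false) && ((7 * 9) < ((\p.9) false)))) then (((((\q.q) 3) == 8) && (if ((\r.false) 5) then true else true)) || false) else ((if (((\s.1) true) == ((\t.t) 5)) then ((\a.6) ((\b.(\c.b)) 4)) else ((if false then (\d.0) else (\e.e)) (9 * 5))) == (let f = (\g.false) in (if (9 < 5) then (if true then 0 else 0) else ((\h.h) 1)))))
step 4: [let@0.0] (if (((\z.false) 9) && ((let u = (let v = false in (\w.false)) in false) && ((7 * 9) < ((\p.9) false)))) then (((((\q.q) 3) == 8) && (if ((\r.false) 5) then true else true)) || false) else ((if (((\s.1) true) == ((\t.t) 5)) then ((\a.6) ((\b.(\c.b)) 4)) else ((if false then (\d.0) else (\e.e)) (9 * 5))) == (let f = (\g.false) in (if (9 < 5) then (if true then 0 else 0) else ((\h.h) 1)))))
step 5: [beta@0.0] (if (false && ((let u = (let v = false in (\w.false)) in false) && ((7 * 9) < ((\p.9) false)))) then (((((\q.q) 3) == 8) && (if ((\r.false) 5) then true else true)) || false) else ((if (((\s.1) true) == ((\t.t) 5)) then ((\a.6) ((\b.(\c.b)) 4)) else ((if false then (\d.0) else (\e.e)) (9 * 5))) == (let f = (\g.false) in (if (9 < 5) then (if true then 0 else 0) else ((\h.h) 1)))))
step 6: [let@0.1.0] (if (false && (false && ((7 * 9) < ((\p.9) false)))) then (((((\q.q) 3) == 8) && (if ((\r.false) 5) then true else true)) || false) else ((if (((\s.1) true) == ((\t.t) 5)) then ((\a.6) ((\b.(\c.b)) 4)) else ((if false then (\d.0) else (\e.e)) (9 * 5))) == (let f = (\g.false) in (if (9 < 5) then (if true then 0 else 0) else ((\h.h) 1)))))
step 7: [delta@0.1.1.0] (if (false && (false && (63 < ((\p.9) false)))) then (((((\q.q) 3) == 8) && (if ((\r.false) 5) then true else true)) || false) else ((if (((\s.1) true) == ((\t.t) 5)) then ((\a.6) ((\b.(\c.b)) 4)) else ((if false then (\d.0) else (\e.e)) (9 * 5))) == (let f = (\g.false) in (if (9 < 5) then (if true then 0 else 0) else ((\h.h) 1)))))
step 8: [beta@0.1.1.1] (if (false && (false && (63 < 9))) then (((((\q.q) 3) == 8) && (if ((\r.false) 5) then true else true)) || false) else ((if (((\s.1) true) == ((\t.t) 5)) then ((\a.6) ((\b.(\c.b)) 4)) else ((if false then (\d.0) else (\e.e)) (9 * 5))) == (let f = (\g.false) in (if (9 < 5) then (if true then 0 else 0) else ((\h.h) 1)))))
step 9: [delta@0.1.1] (if (false && (false && false)) then (((((\q.q) 3) == 8) && (if ((\r.false) 5) then true else true)) || false) else ((if (((\s.1) true) == ((\t.t) 5)) then ((\a.6) ((\b.(\c.b)) 4)) else ((if false then (\d.0) else (\e.e)) (9 * 5))) == (let f = (\g.false) in (if (9 < 5) then (if true then 0 else 0) else ((\h.h) 1)))))
step 10: [delta@0.1] (if (false && false) then (((((\q.q) 3) == 8) && (if ((\r.false) 5) then true else true)) || false) else ((if (((\s.1) true) == ((\t.t) 5)) then ((\a.6) ((\b.(\c.b)) 4)) else ((if false then (\d.0) else (\e.e)) (9 * 5))) == (let f = (\g.false) in (if (9 < 5) then (if true then 0 else 0) else ((\h.h) 1)))))
step 11: [delta@0] (if false then (((((\q.q) 3) == 8) && (if ((\r.false) 5) then true else true)) || false) else ((if (((\s.1) true) == ((\t.t) 5)) then ((\a.6) ((\b.(\c.b)) 4)) else ((if false then (\d.0) else (\e.e)) (9 * 5))) == (let f = (\g.false) in (if (9 < 5) then (if true then 0 else 0) else ((\h.h) 1)))))
step 12: [if@root] ((if (((\s.1) true) == ((\t.t) 5)) then ((\a.6) ((\b.(\c.b)) 4)) else ((if false then (\d.0) else (\e.e)) (9 * 5))) == (let f = (\g.false) in (if (9 < 5) then (if true then 0 else 0) else ((\h.h) 1))))
step 13: [beta@0.0.0] ((if (1 == ((\t.t) 5)) then ((\a.6) ((\b.(\c.b)) 4)) else ((if false then (\d.0) else (\e.e)) (9 * 5))) == (let f = (\g.false) in (if (9 < 5) then (if true then 0 else 0) else ((\h.h) 1))))
step 14: [beta@0.0.1] ((if (1 == 5) then ((\a.6) ((\b.(\c.b)) 4)) else ((if false then (\d.0) else (\e.e)) (9 * 5))) == (let f = (\g.false) in (if (9 < 5) then (if true then 0 else 0) else ((\h.h) 1))))
step 15: [delta@0.0] ((if false then ((\a.6) ((\b.(\c.b)) 4)) else ((if false then (\d.0) else (\e.e)) (9 * 5))) == (let f = (\g.false) in (if (9 < 5) then (if true then 0 else 0) else ((\h.h) 1))))
step 16: [if@0] (((if false then (\d.0) else (\e.e)) (9 * 5)) == (let f = (\g.false) in (if (9 < 5) then (if true then 0 else 0) else ((\h.h) 1))))
step 17: [if@0.0] (((\e.e) (9 * 5)) == (let f = (\g.false) in (if (9 < 5) then (if true then 0 else 0) else ((\h.h) 1))))
step 18: [beta@0] ((9 * 5) == (let f = (\g.false) in (if (9 < 5) then (if true then 0 else 0) else ((\h.h) 1))))
step 19: [delta@0] (45 == (let f = (\g.false) in (if (9 < 5) then (if true then 0 else 0) else ((\h.h) 1))))
step 20: [let@1] (45 == (if (9 < 5) then (if true then 0 else 0) else ((\h.h) 1)))
step 21: [delta@1.0] (45 == (if false then (if true then 0 else 0) else ((\h.h) 1)))
step 22: [if@1] (45 == ((\h.h) 1))
step 23: [beta@1] (45 == 1)
step 24: [delta@root] false

Answer: false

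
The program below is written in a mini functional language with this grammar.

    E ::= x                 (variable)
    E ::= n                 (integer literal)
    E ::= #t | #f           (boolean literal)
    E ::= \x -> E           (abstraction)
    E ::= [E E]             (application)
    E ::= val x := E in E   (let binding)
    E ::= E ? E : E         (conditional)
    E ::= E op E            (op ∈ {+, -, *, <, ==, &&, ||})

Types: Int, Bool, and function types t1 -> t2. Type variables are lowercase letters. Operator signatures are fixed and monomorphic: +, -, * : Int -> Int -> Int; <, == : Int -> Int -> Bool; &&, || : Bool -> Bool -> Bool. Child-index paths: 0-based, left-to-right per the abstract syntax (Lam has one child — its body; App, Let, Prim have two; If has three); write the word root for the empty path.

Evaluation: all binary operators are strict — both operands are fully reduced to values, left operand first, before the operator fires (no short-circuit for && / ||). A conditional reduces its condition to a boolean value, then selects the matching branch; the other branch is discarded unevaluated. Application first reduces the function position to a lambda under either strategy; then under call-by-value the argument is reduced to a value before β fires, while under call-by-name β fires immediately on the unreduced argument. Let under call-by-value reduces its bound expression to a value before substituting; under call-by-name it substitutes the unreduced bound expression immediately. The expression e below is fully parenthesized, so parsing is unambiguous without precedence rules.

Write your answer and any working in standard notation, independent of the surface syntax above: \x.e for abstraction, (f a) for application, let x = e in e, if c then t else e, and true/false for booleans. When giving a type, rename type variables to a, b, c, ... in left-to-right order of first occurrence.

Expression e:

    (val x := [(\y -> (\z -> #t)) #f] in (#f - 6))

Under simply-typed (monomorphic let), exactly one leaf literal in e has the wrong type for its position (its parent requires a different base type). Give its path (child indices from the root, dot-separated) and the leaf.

Answer: 1.0 : false

Derivation:
\z._ : b -> Bool
\y._ : a -> b -> Bool
  unify a -> b -> Bool ~ Bool -> c
  unify a ~ Bool
  unify b -> Bool ~ c
_ _ : b -> Bool
let x : b -> Bool
  unify Bool ~ Int
  FAIL: mismatch Bool ~ Int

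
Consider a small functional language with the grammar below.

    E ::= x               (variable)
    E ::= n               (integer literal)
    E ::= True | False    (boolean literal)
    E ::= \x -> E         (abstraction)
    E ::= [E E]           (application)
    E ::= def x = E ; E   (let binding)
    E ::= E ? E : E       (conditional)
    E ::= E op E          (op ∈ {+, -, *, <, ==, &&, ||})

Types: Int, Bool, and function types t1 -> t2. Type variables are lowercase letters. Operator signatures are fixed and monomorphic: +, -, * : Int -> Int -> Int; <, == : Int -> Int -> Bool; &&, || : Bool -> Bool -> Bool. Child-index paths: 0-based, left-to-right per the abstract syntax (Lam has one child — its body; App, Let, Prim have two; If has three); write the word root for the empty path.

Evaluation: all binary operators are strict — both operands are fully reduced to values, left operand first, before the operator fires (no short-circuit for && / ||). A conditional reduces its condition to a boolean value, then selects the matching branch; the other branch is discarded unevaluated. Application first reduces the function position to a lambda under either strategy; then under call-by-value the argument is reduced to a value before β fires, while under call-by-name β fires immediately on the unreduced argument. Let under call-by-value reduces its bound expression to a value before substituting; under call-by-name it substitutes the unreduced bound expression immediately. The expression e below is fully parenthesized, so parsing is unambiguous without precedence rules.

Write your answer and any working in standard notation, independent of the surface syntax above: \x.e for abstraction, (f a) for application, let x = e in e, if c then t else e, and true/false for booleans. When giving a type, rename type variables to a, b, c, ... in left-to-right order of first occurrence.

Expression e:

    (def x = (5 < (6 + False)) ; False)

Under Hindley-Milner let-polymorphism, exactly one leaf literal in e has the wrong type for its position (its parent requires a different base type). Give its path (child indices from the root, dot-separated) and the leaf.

Answer: 0.1.1 : false

Working:
  unify Int ~ Int
  unify Int ~ Int
  unify Bool ~ Int
  FAIL: mismatch Bool ~ Int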